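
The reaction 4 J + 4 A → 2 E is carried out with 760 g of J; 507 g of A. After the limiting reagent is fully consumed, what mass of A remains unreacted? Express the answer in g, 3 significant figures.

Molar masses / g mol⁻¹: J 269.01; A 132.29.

n(J) = 760.0 / 269.01 = 2.825 mol
n(A) = 507.0 / 132.29 = 3.832 mol
n/ν for J = 2.825/4 = 0.7063
n/ν for A = 3.832/4 = 0.9580
Smallest n/ν is J → limiting reagent.
A consumed = (4/4) × 2.825 = 2.825 mol
A remaining = 3.832 − 2.825 = 1.007 mol
mass = 1.007 × 132.29 = 133.2 g

133 g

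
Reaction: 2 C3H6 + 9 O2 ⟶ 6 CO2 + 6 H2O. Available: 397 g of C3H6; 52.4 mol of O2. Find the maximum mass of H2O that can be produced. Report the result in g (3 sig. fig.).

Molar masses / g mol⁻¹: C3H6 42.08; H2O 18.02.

n(C3H6) = 397.0 / 42.08 = 9.434 mol
n(O2) = 52.40 mol
n/ν for C3H6 = 9.434/2 = 4.717
n/ν for O2 = 52.40/9 = 5.822
Smallest n/ν is C3H6 → limiting reagent.
n(H2O) = (6/2) × 9.434 = 28.30 mol
mass = 28.30 × 18.02 = 510.0 g

510 g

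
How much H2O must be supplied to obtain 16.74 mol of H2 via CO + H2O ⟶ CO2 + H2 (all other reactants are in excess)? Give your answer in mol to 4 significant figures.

n(H2) = 16.74 mol
n(H2O) = (1/1) × 16.74 = 16.74 mol

16.74 mol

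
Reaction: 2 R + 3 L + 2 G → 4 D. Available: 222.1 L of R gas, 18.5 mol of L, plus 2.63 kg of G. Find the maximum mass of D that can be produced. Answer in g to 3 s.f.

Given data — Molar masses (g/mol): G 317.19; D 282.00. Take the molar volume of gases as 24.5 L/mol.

4680 g

n(R) = 222.1 / 24.5 = 9.065 mol
n(L) = 18.50 mol
n(G) = 2.630×1000 / 317.19 = 8.292 mol
n/ν for R = 9.065/2 = 4.533
n/ν for L = 18.50/3 = 6.167
n/ν for G = 8.292/2 = 4.146
Smallest n/ν is G → limiting reagent.
n(D) = (4/2) × 8.292 = 16.58 mol
mass = 16.58 × 282.00 = 4676 g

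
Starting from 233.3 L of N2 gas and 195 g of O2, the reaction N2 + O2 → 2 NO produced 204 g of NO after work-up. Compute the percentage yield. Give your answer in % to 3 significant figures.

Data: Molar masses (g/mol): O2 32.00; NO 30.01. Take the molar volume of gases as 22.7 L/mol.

55.8 %

n(N2) = 233.3 / 22.7 = 10.28 mol
n(O2) = 195.0 / 32.00 = 6.094 mol
n/ν for N2 = 10.28/1 = 10.28
n/ν for O2 = 6.094/1 = 6.094
Smallest n/ν is O2 → limiting reagent.
theoretical n(NO) = (2/1) × 6.094 = 12.19 mol → 365.8 g
% yield = 204 / 365.8 × 100 = 55.77 %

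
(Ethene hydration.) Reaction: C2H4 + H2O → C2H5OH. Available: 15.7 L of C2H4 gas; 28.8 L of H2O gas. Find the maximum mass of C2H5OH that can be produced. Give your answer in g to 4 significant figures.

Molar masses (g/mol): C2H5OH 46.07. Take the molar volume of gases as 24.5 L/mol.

29.52 g

n(C2H4) = 15.70 / 24.5 = 0.6408 mol
n(H2O) = 28.80 / 24.5 = 1.176 mol
n/ν → C2H4: 0.6408, H2O: 1.176; C2H4 is limiting.
n(C2H5OH) = (1/1) × 0.6408 = 0.6408 mol
mass = 0.6408 × 46.07 = 29.52 g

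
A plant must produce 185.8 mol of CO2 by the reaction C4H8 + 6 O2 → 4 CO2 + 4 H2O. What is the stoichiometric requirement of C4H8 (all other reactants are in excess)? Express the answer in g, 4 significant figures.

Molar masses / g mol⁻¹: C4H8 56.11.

n(CO2) = 185.8 mol
n(C4H8) = (1/4) × 185.8 = 46.45 mol
mass = 46.45 × 56.11 = 2606 g

2606 g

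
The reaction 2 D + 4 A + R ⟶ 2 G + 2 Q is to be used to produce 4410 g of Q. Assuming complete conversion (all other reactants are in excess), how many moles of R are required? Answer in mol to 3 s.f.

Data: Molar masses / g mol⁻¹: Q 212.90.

10.4 mol

n(Q) = 4410 / 212.90 = 20.71 mol
n(R) = (1/2) × 20.71 = 10.36 mol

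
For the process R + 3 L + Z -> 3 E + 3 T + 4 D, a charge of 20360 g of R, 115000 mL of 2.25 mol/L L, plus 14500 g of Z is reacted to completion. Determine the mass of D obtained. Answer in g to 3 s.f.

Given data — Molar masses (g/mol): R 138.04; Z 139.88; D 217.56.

75100 g

n(R) = 20360 / 138.04 = 147.5 mol
n(L) = 2.25 × 115000/1000 = 258.8 mol
n(Z) = 14500 / 139.88 = 103.7 mol
n/ν for R = 147.5/1 = 147.5
n/ν for L = 258.8/3 = 86.27
n/ν for Z = 103.7/1 = 103.7
Smallest n/ν is L → limiting reagent.
n(D) = (4/3) × 258.8 = 345.1 mol
mass = 345.1 × 217.56 = 75080 g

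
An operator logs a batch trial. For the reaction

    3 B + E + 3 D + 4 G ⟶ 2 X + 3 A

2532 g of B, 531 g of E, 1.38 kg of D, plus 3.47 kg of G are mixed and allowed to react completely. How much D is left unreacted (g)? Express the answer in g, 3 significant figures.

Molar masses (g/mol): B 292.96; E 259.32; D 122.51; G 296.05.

627 g

n(B) = 2532 / 292.96 = 8.643 mol
n(E) = 531.0 / 259.32 = 2.048 mol
n(D) = 1.380×1000 / 122.51 = 11.26 mol
n(G) = 3.470×1000 / 296.05 = 11.72 mol
n/ν for B = 8.643/3 = 2.881
n/ν for E = 2.048/1 = 2.048
n/ν for D = 11.26/3 = 3.753
n/ν for G = 11.72/4 = 2.930
Smallest n/ν is E → limiting reagent.
D consumed = (3/1) × 2.048 = 6.144 mol
D remaining = 11.26 − 6.144 = 5.116 mol
mass = 5.116 × 122.51 = 626.8 g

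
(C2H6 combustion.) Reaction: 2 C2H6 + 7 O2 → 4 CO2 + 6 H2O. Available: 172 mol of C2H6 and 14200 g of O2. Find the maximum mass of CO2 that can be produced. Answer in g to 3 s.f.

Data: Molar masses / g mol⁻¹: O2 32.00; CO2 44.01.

11200 g

n(C2H6) = 172.0 mol
n(O2) = 14200 / 32.00 = 443.8 mol
n/ν for C2H6 = 172.0/2 = 86.00
n/ν for O2 = 443.8/7 = 63.40
Smallest n/ν is O2 → limiting reagent.
n(CO2) = (4/7) × 443.8 = 253.6 mol
mass = 253.6 × 44.01 = 11160 g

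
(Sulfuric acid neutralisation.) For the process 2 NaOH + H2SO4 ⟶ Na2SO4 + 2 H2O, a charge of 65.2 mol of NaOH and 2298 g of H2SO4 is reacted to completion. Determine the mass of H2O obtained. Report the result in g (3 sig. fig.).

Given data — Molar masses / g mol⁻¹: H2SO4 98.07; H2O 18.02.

n(NaOH) = 65.20 mol
n(H2SO4) = 2298 / 98.07 = 23.43 mol
n/ν for NaOH = 65.20/2 = 32.60
n/ν for H2SO4 = 23.43/1 = 23.43
Smallest n/ν is H2SO4 → limiting reagent.
n(H2O) = (2/1) × 23.43 = 46.86 mol
mass = 46.86 × 18.02 = 844.4 g

844 g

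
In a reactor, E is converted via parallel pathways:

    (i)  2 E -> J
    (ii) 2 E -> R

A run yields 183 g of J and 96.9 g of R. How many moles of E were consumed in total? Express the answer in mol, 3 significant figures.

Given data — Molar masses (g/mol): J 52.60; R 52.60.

n(J) = 183 / 52.60 = 3.479 mol
n(R) = 96.9 / 52.60 = 1.842 mol
n(E) via (i) = (2/1)×3.479 = 6.958 mol
n(E) via (ii) = (2/1)×1.842 = 3.684 mol
total n(E) = 6.958 + 3.684 = 10.64 mol

10.6 mol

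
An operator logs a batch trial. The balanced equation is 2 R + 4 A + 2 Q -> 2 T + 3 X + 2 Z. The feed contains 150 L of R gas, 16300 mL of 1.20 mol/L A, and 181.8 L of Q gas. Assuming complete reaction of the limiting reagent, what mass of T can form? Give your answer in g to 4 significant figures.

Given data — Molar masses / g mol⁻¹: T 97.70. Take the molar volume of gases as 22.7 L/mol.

n(R) = 150.0 / 22.7 = 6.608 mol
n(A) = 1.20 × 16300/1000 = 19.56 mol
n(Q) = 181.8 / 22.7 = 8.009 mol
n/ν for R = 6.608/2 = 3.304
n/ν for A = 19.56/4 = 4.890
n/ν for Q = 8.009/2 = 4.005
Smallest n/ν is R → limiting reagent.
n(T) = (2/2) × 6.608 = 6.608 mol
mass = 6.608 × 97.70 = 645.6 g

645.6 g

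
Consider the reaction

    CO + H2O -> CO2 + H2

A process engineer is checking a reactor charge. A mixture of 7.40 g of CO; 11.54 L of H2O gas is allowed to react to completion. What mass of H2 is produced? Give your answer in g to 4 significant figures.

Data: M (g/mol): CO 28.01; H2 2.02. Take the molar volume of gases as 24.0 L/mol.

n(CO) = 7.400 / 28.01 = 0.2642 mol
n(H2O) = 11.54 / 24.0 = 0.4808 mol
n/ν for CO = 0.2642/1 = 0.2642
n/ν for H2O = 0.4808/1 = 0.4808
Smallest n/ν is CO → limiting reagent.
n(H2) = (1/1) × 0.2642 = 0.2642 mol
mass = 0.2642 × 2.02 = 0.5337 g

0.5337 g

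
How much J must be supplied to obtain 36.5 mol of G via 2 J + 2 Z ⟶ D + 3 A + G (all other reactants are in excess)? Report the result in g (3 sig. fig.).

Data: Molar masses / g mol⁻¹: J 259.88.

19000 g

n(G) = 36.50 mol
n(J) = (2/1) × 36.50 = 73.00 mol
mass = 73.00 × 259.88 = 18970 g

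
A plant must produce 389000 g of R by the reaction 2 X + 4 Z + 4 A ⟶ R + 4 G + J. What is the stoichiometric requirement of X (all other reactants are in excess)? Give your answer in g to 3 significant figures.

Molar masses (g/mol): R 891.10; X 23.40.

20400 g

n(R) = 389000 / 891.10 = 436.5 mol
n(X) = (2/1) × 436.5 = 873.0 mol
mass = 873.0 × 23.40 = 20430 g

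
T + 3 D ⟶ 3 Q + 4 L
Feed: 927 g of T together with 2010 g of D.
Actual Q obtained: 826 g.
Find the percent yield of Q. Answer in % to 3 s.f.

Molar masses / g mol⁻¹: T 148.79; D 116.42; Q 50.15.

n(T) = 927.0 / 148.79 = 6.230 mol
n(D) = 2010 / 116.42 = 17.27 mol
n/ν → T: 6.230, D: 5.757; D is limiting.
theoretical n(Q) = (3/3) × 17.27 = 17.27 mol → 866.1 g
% yield = 826 / 866.1 × 100 = 95.37 %

95.4 %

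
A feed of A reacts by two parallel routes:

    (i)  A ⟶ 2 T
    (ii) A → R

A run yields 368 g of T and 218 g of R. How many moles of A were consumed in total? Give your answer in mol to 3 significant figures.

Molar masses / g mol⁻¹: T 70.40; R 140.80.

n(T) = 368 / 70.40 = 5.227 mol
n(R) = 218 / 140.80 = 1.548 mol
n(A) via (i) = (1/2)×5.227 = 2.614 mol
n(A) via (ii) = (1/1)×1.548 = 1.548 mol
total n(A) = 2.614 + 1.548 = 4.162 mol

4.16 mol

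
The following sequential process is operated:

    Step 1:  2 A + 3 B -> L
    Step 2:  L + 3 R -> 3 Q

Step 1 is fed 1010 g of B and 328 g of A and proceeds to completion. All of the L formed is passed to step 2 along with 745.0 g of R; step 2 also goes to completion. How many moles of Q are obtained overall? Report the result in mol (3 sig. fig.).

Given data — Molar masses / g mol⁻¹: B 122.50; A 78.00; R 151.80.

Step 1:
n(B) = 1010 / 122.50 = 8.245 mol
n(A) = 328.0 / 78.00 = 4.205 mol
n/ν for B = 8.245/3 = 2.748
n/ν for A = 4.205/2 = 2.103
Smallest n/ν is A → limiting reagent.
n(L) produced = (1/2) × 4.205 = 2.103 mol
Step 2:
n(L) available = 2.103 mol
n(R) = 745.0 / 151.80 = 4.908 mol
n/ν for L = 2.103/1 = 2.103
n/ν for R = 4.908/3 = 1.636
Smallest n/ν is R → limiting reagent.
n(Q) = (3/3) × 4.908 = 4.908 mol

4.91 mol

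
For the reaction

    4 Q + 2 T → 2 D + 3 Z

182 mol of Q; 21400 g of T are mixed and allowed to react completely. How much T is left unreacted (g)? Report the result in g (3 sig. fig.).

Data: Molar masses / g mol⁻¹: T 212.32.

2080 g

n(Q) = 182.0 mol
n(T) = 21400 / 212.32 = 100.8 mol
n/ν for Q = 182.0/4 = 45.50
n/ν for T = 100.8/2 = 50.40
Smallest n/ν is Q → limiting reagent.
T consumed = (2/4) × 182.0 = 91.00 mol
T remaining = 100.8 − 91.00 = 9.800 mol
mass = 9.800 × 212.32 = 2081 g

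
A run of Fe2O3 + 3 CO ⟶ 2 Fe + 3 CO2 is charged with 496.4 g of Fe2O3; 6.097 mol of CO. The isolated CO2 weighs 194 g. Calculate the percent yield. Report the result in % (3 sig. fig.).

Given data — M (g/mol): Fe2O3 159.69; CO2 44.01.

72.3 %

n(Fe2O3) = 496.4 / 159.69 = 3.109 mol
n(CO) = 6.097 mol
n/ν for Fe2O3 = 3.109/1 = 3.109
n/ν for CO = 6.097/3 = 2.032
Smallest n/ν is CO → limiting reagent.
theoretical n(CO2) = (3/3) × 6.097 = 6.097 mol → 268.3 g
% yield = 194 / 268.3 × 100 = 72.31 %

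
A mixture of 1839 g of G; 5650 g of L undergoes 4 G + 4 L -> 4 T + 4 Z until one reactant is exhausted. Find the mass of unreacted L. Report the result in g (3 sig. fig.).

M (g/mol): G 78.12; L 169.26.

1670 g

n(G) = 1839 / 78.12 = 23.54 mol
n(L) = 5650 / 169.26 = 33.38 mol
n/ν for G = 23.54/4 = 5.885
n/ν for L = 33.38/4 = 8.345
Smallest n/ν is G → limiting reagent.
L consumed = (4/4) × 23.54 = 23.54 mol
L remaining = 33.38 − 23.54 = 9.840 mol
mass = 9.840 × 169.26 = 1666 g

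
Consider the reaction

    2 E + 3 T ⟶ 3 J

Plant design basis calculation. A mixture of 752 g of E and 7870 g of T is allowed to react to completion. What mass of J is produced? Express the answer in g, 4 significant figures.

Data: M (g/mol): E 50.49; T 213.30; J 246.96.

5517 g

n(E) = 752.0 / 50.49 = 14.89 mol
n(T) = 7870 / 213.30 = 36.90 mol
n/ν for E = 14.89/2 = 7.445
n/ν for T = 36.90/3 = 12.30
Smallest n/ν is E → limiting reagent.
n(J) = (3/2) × 14.89 = 22.34 mol
mass = 22.34 × 246.96 = 5517 g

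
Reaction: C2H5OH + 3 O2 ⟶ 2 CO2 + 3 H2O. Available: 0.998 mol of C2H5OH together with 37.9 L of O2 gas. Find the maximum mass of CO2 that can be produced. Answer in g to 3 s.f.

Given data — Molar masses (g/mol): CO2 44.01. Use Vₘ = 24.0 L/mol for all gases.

n(C2H5OH) = 0.9980 mol
n(O2) = 37.90 / 24.0 = 1.579 mol
n/ν for C2H5OH = 0.9980/1 = 0.9980
n/ν for O2 = 1.579/3 = 0.5263
Smallest n/ν is O2 → limiting reagent.
n(CO2) = (2/3) × 1.579 = 1.053 mol
mass = 1.053 × 44.01 = 46.34 g

46.3 g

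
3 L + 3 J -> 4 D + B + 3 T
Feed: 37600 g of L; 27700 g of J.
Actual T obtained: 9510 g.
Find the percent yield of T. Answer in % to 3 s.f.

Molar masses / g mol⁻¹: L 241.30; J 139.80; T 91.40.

66.8 %

n(L) = 37600 / 241.30 = 155.8 mol
n(J) = 27700 / 139.80 = 198.1 mol
n/ν for L = 155.8/3 = 51.93
n/ν for J = 198.1/3 = 66.03
Smallest n/ν is L → limiting reagent.
theoretical n(T) = (3/3) × 155.8 = 155.8 mol → 14240 g
% yield = 9510 / 14240 × 100 = 66.78 %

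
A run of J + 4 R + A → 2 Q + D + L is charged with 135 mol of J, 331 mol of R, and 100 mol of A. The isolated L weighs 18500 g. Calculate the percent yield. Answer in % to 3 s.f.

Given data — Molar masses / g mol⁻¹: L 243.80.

91.7 %

n(J) = 135.0 mol
n(R) = 331.0 mol
n(A) = 100.0 mol
n/ν for J = 135.0/1 = 135.0
n/ν for R = 331.0/4 = 82.75
n/ν for A = 100.0/1 = 100.0
Smallest n/ν is R → limiting reagent.
theoretical n(L) = (1/4) × 331.0 = 82.75 mol → 20170 g
% yield = 18500 / 20170 × 100 = 91.72 %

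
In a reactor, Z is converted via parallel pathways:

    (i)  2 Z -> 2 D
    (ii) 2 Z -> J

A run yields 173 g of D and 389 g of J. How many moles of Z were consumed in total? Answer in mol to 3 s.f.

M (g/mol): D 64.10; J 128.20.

n(D) = 173 / 64.10 = 2.699 mol
n(J) = 389 / 128.20 = 3.034 mol
n(Z) via (i) = (2/2)×2.699 = 2.699 mol
n(Z) via (ii) = (2/1)×3.034 = 6.068 mol
total n(Z) = 2.699 + 6.068 = 8.767 mol

8.77 mol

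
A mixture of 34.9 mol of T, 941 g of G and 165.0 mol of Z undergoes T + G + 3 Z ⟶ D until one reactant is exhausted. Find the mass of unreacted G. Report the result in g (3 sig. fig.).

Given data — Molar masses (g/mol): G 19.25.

269 g

n(T) = 34.90 mol
n(G) = 941.0 / 19.25 = 48.88 mol
n(Z) = 165.0 mol
n/ν → T: 34.90, G: 48.88, Z: 55.00; T is limiting.
G consumed = (1/1) × 34.90 = 34.90 mol
G remaining = 48.88 − 34.90 = 13.98 mol
mass = 13.98 × 19.25 = 269.1 g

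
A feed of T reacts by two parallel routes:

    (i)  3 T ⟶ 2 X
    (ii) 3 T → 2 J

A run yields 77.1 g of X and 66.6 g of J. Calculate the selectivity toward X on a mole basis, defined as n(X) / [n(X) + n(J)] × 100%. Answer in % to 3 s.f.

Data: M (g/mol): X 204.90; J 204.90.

n(X) = 77.1 / 204.90 = 0.3763 mol
n(J) = 66.6 / 204.90 = 0.3250 mol
selectivity = 0.3763/(0.3763+0.3250) × 100 = 53.66 %

53.7 %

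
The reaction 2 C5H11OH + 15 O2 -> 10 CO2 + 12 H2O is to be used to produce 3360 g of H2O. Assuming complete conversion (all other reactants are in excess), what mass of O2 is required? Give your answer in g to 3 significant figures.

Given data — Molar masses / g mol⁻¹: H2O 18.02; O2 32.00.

7460 g

n(H2O) = 3360 / 18.02 = 186.5 mol
n(O2) = (15/12) × 186.5 = 233.1 mol
mass = 233.1 × 32.00 = 7459 g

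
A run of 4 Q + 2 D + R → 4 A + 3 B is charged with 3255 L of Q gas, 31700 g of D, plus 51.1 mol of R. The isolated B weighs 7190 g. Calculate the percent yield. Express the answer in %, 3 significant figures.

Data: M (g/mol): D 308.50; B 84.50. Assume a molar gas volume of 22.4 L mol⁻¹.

n(Q) = 3255 / 22.4 = 145.3 mol
n(D) = 31700 / 308.50 = 102.8 mol
n(R) = 51.10 mol
n/ν for Q = 145.3/4 = 36.33
n/ν for D = 102.8/2 = 51.40
n/ν for R = 51.10/1 = 51.10
Smallest n/ν is Q → limiting reagent.
theoretical n(B) = (3/4) × 145.3 = 109.0 mol → 9211 g
% yield = 7190 / 9211 × 100 = 78.06 %

78.1 %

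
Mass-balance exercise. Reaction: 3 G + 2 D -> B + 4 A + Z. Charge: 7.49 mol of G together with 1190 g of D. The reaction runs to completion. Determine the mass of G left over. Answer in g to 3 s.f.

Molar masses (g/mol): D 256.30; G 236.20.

124 g

n(G) = 7.490 mol
n(D) = 1190 / 256.30 = 4.643 mol
n/ν for G = 7.490/3 = 2.497
n/ν for D = 4.643/2 = 2.322
Smallest n/ν is D → limiting reagent.
G consumed = (3/2) × 4.643 = 6.965 mol
G remaining = 7.490 − 6.965 = 0.5250 mol
mass = 0.5250 × 236.20 = 124.0 g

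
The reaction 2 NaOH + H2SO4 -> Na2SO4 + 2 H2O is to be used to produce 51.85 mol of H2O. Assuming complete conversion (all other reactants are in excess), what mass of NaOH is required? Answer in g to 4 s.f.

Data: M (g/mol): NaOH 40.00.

2074 g

n(H2O) = 51.85 mol
n(NaOH) = (2/2) × 51.85 = 51.85 mol
mass = 51.85 × 40.00 = 2074 g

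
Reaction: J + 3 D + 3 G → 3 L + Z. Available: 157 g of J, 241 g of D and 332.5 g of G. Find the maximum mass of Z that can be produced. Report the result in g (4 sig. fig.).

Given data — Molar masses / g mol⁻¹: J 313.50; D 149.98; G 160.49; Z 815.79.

408.5 g

n(J) = 157.0 / 313.50 = 0.5008 mol
n(D) = 241.0 / 149.98 = 1.607 mol
n(G) = 332.5 / 160.49 = 2.072 mol
n/ν for J = 0.5008/1 = 0.5008
n/ν for D = 1.607/3 = 0.5357
n/ν for G = 2.072/3 = 0.6907
Smallest n/ν is J → limiting reagent.
n(Z) = (1/1) × 0.5008 = 0.5008 mol
mass = 0.5008 × 815.79 = 408.5 g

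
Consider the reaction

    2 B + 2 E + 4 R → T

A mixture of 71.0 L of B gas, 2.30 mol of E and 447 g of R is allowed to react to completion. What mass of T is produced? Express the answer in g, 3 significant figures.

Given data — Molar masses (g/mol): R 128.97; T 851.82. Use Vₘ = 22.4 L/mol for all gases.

n(B) = 71.00 / 22.4 = 3.170 mol
n(E) = 2.300 mol
n(R) = 447.0 / 128.97 = 3.466 mol
n/ν → B: 1.585, E: 1.150, R: 0.8665; R is limiting.
n(T) = (1/4) × 3.466 = 0.8665 mol
mass = 0.8665 × 851.82 = 738.1 g

738 g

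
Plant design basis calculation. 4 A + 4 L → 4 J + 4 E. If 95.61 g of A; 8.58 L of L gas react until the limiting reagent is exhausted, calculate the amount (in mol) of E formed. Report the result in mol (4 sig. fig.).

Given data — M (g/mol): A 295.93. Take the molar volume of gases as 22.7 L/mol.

n(A) = 95.61 / 295.93 = 0.3231 mol
n(L) = 8.580 / 22.7 = 0.3780 mol
n/ν for A = 0.3231/4 = 0.08078
n/ν for L = 0.3780/4 = 0.09450
Smallest n/ν is A → limiting reagent.
n(E) = (4/4) × 0.3231 = 0.3231 mol

0.3231 mol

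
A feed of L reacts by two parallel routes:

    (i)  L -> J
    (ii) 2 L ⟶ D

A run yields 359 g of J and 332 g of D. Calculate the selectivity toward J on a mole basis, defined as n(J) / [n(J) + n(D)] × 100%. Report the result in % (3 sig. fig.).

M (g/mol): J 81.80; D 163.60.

n(J) = 359 / 81.80 = 4.389 mol
n(D) = 332 / 163.60 = 2.029 mol
selectivity = 4.389/(4.389+2.029) × 100 = 68.39 %

68.4 %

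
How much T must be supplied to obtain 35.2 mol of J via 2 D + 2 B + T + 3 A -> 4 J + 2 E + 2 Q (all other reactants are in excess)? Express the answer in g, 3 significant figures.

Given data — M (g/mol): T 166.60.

n(J) = 35.20 mol
n(T) = (1/4) × 35.20 = 8.800 mol
mass = 8.800 × 166.60 = 1466 g

1470 g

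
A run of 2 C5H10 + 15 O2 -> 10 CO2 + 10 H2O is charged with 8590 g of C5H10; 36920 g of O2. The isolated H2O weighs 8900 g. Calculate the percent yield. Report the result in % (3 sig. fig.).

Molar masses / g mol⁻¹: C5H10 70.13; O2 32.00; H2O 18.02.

n(C5H10) = 8590 / 70.13 = 122.5 mol
n(O2) = 36920 / 32.00 = 1154 mol
n/ν → C5H10: 61.25, O2: 76.93; C5H10 is limiting.
theoretical n(H2O) = (10/2) × 122.5 = 612.5 mol → 11040 g
% yield = 8900 / 11040 × 100 = 80.62 %

80.6 %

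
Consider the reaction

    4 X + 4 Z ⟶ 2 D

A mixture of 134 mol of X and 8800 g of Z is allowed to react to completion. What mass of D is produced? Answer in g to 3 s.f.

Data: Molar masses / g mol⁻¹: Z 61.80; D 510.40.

34200 g

n(X) = 134.0 mol
n(Z) = 8800 / 61.80 = 142.4 mol
n/ν for X = 134.0/4 = 33.50
n/ν for Z = 142.4/4 = 35.60
Smallest n/ν is X → limiting reagent.
n(D) = (2/4) × 134.0 = 67.00 mol
mass = 67.00 × 510.40 = 34200 g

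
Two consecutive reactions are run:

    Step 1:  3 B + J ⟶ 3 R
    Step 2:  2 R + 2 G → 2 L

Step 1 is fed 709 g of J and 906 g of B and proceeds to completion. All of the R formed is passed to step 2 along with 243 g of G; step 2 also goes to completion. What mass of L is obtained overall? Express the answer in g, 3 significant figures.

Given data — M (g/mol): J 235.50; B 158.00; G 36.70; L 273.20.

Step 1:
n(J) = 709.0 / 235.50 = 3.011 mol
n(B) = 906.0 / 158.00 = 5.734 mol
n/ν for J = 3.011/1 = 3.011
n/ν for B = 5.734/3 = 1.911
Smallest n/ν is B → limiting reagent.
n(R) produced = (3/3) × 5.734 = 5.734 mol
Step 2:
n(R) available = 5.734 mol
n(G) = 243.0 / 36.70 = 6.621 mol
n/ν for R = 5.734/2 = 2.867
n/ν for G = 6.621/2 = 3.311
Smallest n/ν is R → limiting reagent.
n(L) = (2/2) × 5.734 = 5.734 mol
mass = 5.734 × 273.20 = 1567 g

1570 g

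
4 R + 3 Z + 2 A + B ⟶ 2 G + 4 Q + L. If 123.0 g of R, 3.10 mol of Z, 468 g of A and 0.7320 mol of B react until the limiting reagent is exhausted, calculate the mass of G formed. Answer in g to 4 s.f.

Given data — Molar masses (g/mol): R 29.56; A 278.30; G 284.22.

n(R) = 123.0 / 29.56 = 4.161 mol
n(Z) = 3.100 mol
n(A) = 468.0 / 278.30 = 1.682 mol
n(B) = 0.7320 mol
n/ν for R = 4.161/4 = 1.040
n/ν for Z = 3.100/3 = 1.033
n/ν for A = 1.682/2 = 0.8410
n/ν for B = 0.7320/1 = 0.7320
Smallest n/ν is B → limiting reagent.
n(G) = (2/1) × 0.7320 = 1.464 mol
mass = 1.464 × 284.22 = 416.1 g

416.1 g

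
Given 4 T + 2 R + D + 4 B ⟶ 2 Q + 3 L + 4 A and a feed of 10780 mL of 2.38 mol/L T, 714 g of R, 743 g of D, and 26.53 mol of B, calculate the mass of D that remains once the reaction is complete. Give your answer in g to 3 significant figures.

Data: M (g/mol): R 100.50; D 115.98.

n(T) = 2.38 × 10780/1000 = 25.66 mol
n(R) = 714.0 / 100.50 = 7.104 mol
n(D) = 743.0 / 115.98 = 6.406 mol
n(B) = 26.53 mol
n/ν for T = 25.66/4 = 6.415
n/ν for R = 7.104/2 = 3.552
n/ν for D = 6.406/1 = 6.406
n/ν for B = 26.53/4 = 6.633
Smallest n/ν is R → limiting reagent.
D consumed = (1/2) × 7.104 = 3.552 mol
D remaining = 6.406 − 3.552 = 2.854 mol
mass = 2.854 × 115.98 = 331.0 g

331 g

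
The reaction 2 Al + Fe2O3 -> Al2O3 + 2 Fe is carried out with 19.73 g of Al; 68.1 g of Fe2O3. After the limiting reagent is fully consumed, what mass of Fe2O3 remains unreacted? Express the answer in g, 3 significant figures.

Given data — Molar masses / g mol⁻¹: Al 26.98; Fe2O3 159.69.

n(Al) = 19.73 / 26.98 = 0.7313 mol
n(Fe2O3) = 68.10 / 159.69 = 0.4265 mol
n/ν for Al = 0.7313/2 = 0.3657
n/ν for Fe2O3 = 0.4265/1 = 0.4265
Smallest n/ν is Al → limiting reagent.
Fe2O3 consumed = (1/2) × 0.7313 = 0.3657 mol
Fe2O3 remaining = 0.4265 − 0.3657 = 0.06080 mol
mass = 0.06080 × 159.69 = 9.709 g

9.71 g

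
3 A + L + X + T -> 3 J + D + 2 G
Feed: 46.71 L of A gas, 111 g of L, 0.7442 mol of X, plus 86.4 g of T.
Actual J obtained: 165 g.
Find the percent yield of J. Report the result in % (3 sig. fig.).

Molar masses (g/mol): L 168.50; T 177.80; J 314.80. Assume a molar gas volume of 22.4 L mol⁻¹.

36.0 %

n(A) = 46.71 / 22.4 = 2.085 mol
n(L) = 111.0 / 168.50 = 0.6588 mol
n(X) = 0.7442 mol
n(T) = 86.40 / 177.80 = 0.4859 mol
n/ν for A = 2.085/3 = 0.6950
n/ν for L = 0.6588/1 = 0.6588
n/ν for X = 0.7442/1 = 0.7442
n/ν for T = 0.4859/1 = 0.4859
Smallest n/ν is T → limiting reagent.
theoretical n(J) = (3/1) × 0.4859 = 1.458 mol → 459.0 g
% yield = 165 / 459.0 × 100 = 35.95 %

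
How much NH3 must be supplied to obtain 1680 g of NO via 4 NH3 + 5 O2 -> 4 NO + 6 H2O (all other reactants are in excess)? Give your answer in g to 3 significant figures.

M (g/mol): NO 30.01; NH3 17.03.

n(NO) = 1680 / 30.01 = 55.98 mol
n(NH3) = (4/4) × 55.98 = 55.98 mol
mass = 55.98 × 17.03 = 953.3 g

953 g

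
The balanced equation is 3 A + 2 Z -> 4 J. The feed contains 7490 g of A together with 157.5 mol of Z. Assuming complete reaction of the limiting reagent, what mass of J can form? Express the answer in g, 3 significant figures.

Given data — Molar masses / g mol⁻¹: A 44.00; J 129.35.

29400 g

n(A) = 7490 / 44.00 = 170.2 mol
n(Z) = 157.5 mol
n/ν → A: 56.73, Z: 78.75; A is limiting.
n(J) = (4/3) × 170.2 = 226.9 mol
mass = 226.9 × 129.35 = 29350 g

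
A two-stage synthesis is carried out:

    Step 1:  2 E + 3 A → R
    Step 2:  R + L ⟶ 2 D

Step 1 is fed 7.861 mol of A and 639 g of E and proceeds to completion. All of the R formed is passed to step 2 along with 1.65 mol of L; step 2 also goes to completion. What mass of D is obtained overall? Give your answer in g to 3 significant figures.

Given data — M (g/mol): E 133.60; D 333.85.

1100 g

Step 1:
n(A) = 7.861 mol
n(E) = 639.0 / 133.60 = 4.783 mol
n/ν for A = 7.861/3 = 2.620
n/ν for E = 4.783/2 = 2.392
Smallest n/ν is E → limiting reagent.
n(R) produced = (1/2) × 4.783 = 2.392 mol
Step 2:
n(R) available = 2.392 mol
n(L) = 1.650 mol
n/ν for R = 2.392/1 = 2.392
n/ν for L = 1.650/1 = 1.650
Smallest n/ν is L → limiting reagent.
n(D) = (2/1) × 1.650 = 3.300 mol
mass = 3.300 × 333.85 = 1102 g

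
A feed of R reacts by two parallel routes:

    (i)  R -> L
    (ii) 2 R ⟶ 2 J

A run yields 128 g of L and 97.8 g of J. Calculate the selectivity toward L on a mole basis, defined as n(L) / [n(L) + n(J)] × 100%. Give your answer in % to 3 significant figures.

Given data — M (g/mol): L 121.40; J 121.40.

n(L) = 128 / 121.40 = 1.054 mol
n(J) = 97.8 / 121.40 = 0.8056 mol
selectivity = 1.054/(1.054+0.8056) × 100 = 56.68 %

56.7 %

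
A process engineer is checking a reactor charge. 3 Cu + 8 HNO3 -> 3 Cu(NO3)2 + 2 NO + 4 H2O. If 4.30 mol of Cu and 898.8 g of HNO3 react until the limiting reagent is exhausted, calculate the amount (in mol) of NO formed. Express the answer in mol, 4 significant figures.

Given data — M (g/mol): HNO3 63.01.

2.867 mol

n(Cu) = 4.300 mol
n(HNO3) = 898.8 / 63.01 = 14.26 mol
n/ν for Cu = 4.300/3 = 1.433
n/ν for HNO3 = 14.26/8 = 1.783
Smallest n/ν is Cu → limiting reagent.
n(NO) = (2/3) × 4.300 = 2.867 mol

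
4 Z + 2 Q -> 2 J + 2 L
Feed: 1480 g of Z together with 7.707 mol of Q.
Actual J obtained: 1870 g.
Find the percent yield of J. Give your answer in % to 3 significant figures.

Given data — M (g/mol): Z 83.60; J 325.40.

n(Z) = 1480 / 83.60 = 17.70 mol
n(Q) = 7.707 mol
n/ν → Z: 4.425, Q: 3.854; Q is limiting.
theoretical n(J) = (2/2) × 7.707 = 7.707 mol → 2508 g
% yield = 1870 / 2508 × 100 = 74.56 %

74.6 %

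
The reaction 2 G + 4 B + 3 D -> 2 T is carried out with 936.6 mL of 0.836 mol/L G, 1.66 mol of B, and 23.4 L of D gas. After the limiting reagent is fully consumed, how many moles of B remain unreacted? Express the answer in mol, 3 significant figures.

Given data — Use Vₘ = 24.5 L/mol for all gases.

n(G) = 0.836 × 936.6/1000 = 0.7830 mol
n(B) = 1.660 mol
n(D) = 23.40 / 24.5 = 0.9551 mol
n/ν for G = 0.7830/2 = 0.3915
n/ν for B = 1.660/4 = 0.4150
n/ν for D = 0.9551/3 = 0.3184
Smallest n/ν is D → limiting reagent.
B consumed = (4/3) × 0.9551 = 1.273 mol
B remaining = 1.660 − 1.273 = 0.3870 mol

0.387 mol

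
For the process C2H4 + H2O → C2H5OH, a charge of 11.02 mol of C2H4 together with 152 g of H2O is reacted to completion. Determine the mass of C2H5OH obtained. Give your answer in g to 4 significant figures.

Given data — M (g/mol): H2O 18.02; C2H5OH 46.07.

n(C2H4) = 11.02 mol
n(H2O) = 152.0 / 18.02 = 8.435 mol
n/ν for C2H4 = 11.02/1 = 11.02
n/ν for H2O = 8.435/1 = 8.435
Smallest n/ν is H2O → limiting reagent.
n(C2H5OH) = (1/1) × 8.435 = 8.435 mol
mass = 8.435 × 46.07 = 388.6 g

388.6 g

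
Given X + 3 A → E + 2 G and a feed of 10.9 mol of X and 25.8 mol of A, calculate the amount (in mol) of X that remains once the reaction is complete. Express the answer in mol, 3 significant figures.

2.30 mol

n(X) = 10.90 mol
n(A) = 25.80 mol
n/ν for X = 10.90/1 = 10.90
n/ν for A = 25.80/3 = 8.600
Smallest n/ν is A → limiting reagent.
X consumed = (1/3) × 25.80 = 8.600 mol
X remaining = 10.90 − 8.600 = 2.300 mol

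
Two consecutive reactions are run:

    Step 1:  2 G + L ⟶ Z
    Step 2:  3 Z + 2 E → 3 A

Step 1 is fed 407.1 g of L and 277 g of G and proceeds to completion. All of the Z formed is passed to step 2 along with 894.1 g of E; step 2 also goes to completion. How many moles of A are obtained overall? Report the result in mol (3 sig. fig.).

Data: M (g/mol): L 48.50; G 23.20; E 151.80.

Step 1:
n(L) = 407.1 / 48.50 = 8.394 mol
n(G) = 277.0 / 23.20 = 11.94 mol
n/ν → L: 8.394, G: 5.970; G is limiting.
n(Z) produced = (1/2) × 11.94 = 5.970 mol
Step 2:
n(Z) available = 5.970 mol
n(E) = 894.1 / 151.80 = 5.890 mol
n/ν → Z: 1.990, E: 2.945; Z is limiting.
n(A) = (3/3) × 5.970 = 5.970 mol

5.97 mol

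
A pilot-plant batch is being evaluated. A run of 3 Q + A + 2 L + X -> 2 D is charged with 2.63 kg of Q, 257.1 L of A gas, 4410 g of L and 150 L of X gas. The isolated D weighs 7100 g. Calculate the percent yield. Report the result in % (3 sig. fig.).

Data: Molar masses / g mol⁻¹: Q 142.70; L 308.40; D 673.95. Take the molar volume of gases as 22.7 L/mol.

85.7 %

n(Q) = 2.630×1000 / 142.70 = 18.43 mol
n(A) = 257.1 / 22.7 = 11.33 mol
n(L) = 4410 / 308.40 = 14.30 mol
n(X) = 150.0 / 22.7 = 6.608 mol
n/ν for Q = 18.43/3 = 6.143
n/ν for A = 11.33/1 = 11.33
n/ν for L = 14.30/2 = 7.150
n/ν for X = 6.608/1 = 6.608
Smallest n/ν is Q → limiting reagent.
theoretical n(D) = (2/3) × 18.43 = 12.29 mol → 8283 g
% yield = 7100 / 8283 × 100 = 85.72 %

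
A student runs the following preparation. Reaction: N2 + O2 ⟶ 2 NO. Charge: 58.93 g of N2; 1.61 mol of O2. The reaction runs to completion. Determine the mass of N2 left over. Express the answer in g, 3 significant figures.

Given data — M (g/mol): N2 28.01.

n(N2) = 58.93 / 28.01 = 2.104 mol
n(O2) = 1.610 mol
n/ν → N2: 2.104, O2: 1.610; O2 is limiting.
N2 consumed = (1/1) × 1.610 = 1.610 mol
N2 remaining = 2.104 − 1.610 = 0.4940 mol
mass = 0.4940 × 28.01 = 13.84 g

13.8 g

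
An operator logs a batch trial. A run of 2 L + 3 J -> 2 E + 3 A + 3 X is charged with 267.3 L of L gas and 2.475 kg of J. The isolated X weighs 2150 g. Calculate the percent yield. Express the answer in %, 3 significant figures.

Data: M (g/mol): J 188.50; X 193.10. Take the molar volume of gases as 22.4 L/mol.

n(L) = 267.3 / 22.4 = 11.93 mol
n(J) = 2.475×1000 / 188.50 = 13.13 mol
n/ν for L = 11.93/2 = 5.965
n/ν for J = 13.13/3 = 4.377
Smallest n/ν is J → limiting reagent.
theoretical n(X) = (3/3) × 13.13 = 13.13 mol → 2535 g
% yield = 2150 / 2535 × 100 = 84.81 %

84.8 %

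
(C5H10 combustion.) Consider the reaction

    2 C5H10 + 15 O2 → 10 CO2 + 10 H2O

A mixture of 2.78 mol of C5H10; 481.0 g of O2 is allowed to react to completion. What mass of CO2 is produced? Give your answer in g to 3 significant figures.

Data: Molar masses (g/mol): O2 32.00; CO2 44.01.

441 g

n(C5H10) = 2.780 mol
n(O2) = 481.0 / 32.00 = 15.03 mol
n/ν for C5H10 = 2.780/2 = 1.390
n/ν for O2 = 15.03/15 = 1.002
Smallest n/ν is O2 → limiting reagent.
n(CO2) = (10/15) × 15.03 = 10.02 mol
mass = 10.02 × 44.01 = 441.0 g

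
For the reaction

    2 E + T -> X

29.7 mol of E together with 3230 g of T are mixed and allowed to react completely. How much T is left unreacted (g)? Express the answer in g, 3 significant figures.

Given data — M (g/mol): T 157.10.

n(E) = 29.70 mol
n(T) = 3230 / 157.10 = 20.56 mol
n/ν for E = 29.70/2 = 14.85
n/ν for T = 20.56/1 = 20.56
Smallest n/ν is E → limiting reagent.
T consumed = (1/2) × 29.70 = 14.85 mol
T remaining = 20.56 − 14.85 = 5.710 mol
mass = 5.710 × 157.10 = 897.0 g

897 g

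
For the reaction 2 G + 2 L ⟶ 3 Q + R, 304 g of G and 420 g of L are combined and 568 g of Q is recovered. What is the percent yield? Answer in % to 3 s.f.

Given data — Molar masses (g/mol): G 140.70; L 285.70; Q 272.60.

n(G) = 304.0 / 140.70 = 2.161 mol
n(L) = 420.0 / 285.70 = 1.470 mol
n/ν for G = 2.161/2 = 1.081
n/ν for L = 1.470/2 = 0.7350
Smallest n/ν is L → limiting reagent.
theoretical n(Q) = (3/2) × 1.470 = 2.205 mol → 601.1 g
% yield = 568 / 601.1 × 100 = 94.49 %

94.5 %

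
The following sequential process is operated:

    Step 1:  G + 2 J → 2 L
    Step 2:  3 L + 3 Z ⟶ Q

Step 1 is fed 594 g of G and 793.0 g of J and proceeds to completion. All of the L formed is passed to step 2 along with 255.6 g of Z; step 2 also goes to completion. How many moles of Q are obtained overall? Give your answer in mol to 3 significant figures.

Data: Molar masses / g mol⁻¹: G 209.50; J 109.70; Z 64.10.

Step 1:
n(G) = 594.0 / 209.50 = 2.835 mol
n(J) = 793.0 / 109.70 = 7.229 mol
n/ν for G = 2.835/1 = 2.835
n/ν for J = 7.229/2 = 3.615
Smallest n/ν is G → limiting reagent.
n(L) produced = (2/1) × 2.835 = 5.670 mol
Step 2:
n(L) available = 5.670 mol
n(Z) = 255.6 / 64.10 = 3.988 mol
n/ν for L = 5.670/3 = 1.890
n/ν for Z = 3.988/3 = 1.329
Smallest n/ν is Z → limiting reagent.
n(Q) = (1/3) × 3.988 = 1.329 mol

1.33 mol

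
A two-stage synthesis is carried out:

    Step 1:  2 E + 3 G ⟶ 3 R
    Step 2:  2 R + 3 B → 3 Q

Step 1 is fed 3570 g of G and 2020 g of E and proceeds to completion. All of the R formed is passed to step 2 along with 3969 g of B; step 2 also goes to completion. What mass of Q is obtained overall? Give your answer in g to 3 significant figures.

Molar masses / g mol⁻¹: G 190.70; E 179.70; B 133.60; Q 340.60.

8610 g

Step 1:
n(G) = 3570 / 190.70 = 18.72 mol
n(E) = 2020 / 179.70 = 11.24 mol
n/ν for G = 18.72/3 = 6.240
n/ν for E = 11.24/2 = 5.620
Smallest n/ν is E → limiting reagent.
n(R) produced = (3/2) × 11.24 = 16.86 mol
Step 2:
n(R) available = 16.86 mol
n(B) = 3969 / 133.60 = 29.71 mol
n/ν for R = 16.86/2 = 8.430
n/ν for B = 29.71/3 = 9.903
Smallest n/ν is R → limiting reagent.
n(Q) = (3/2) × 16.86 = 25.29 mol
mass = 25.29 × 340.60 = 8614 g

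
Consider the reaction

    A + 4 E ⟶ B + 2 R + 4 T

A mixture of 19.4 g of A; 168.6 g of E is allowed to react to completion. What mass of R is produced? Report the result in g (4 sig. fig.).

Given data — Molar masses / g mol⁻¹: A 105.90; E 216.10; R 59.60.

21.84 g

n(A) = 19.40 / 105.90 = 0.1832 mol
n(E) = 168.6 / 216.10 = 0.7802 mol
n/ν → A: 0.1832, E: 0.1951; A is limiting.
n(R) = (2/1) × 0.1832 = 0.3664 mol
mass = 0.3664 × 59.60 = 21.84 g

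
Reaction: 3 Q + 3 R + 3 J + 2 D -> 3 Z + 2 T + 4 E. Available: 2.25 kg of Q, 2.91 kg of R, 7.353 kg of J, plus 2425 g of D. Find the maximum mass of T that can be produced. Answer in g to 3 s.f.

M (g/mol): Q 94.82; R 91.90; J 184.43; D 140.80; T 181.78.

n(Q) = 2.250×1000 / 94.82 = 23.73 mol
n(R) = 2.910×1000 / 91.90 = 31.66 mol
n(J) = 7.353×1000 / 184.43 = 39.87 mol
n(D) = 2425 / 140.80 = 17.22 mol
n/ν for Q = 23.73/3 = 7.910
n/ν for R = 31.66/3 = 10.55
n/ν for J = 39.87/3 = 13.29
n/ν for D = 17.22/2 = 8.610
Smallest n/ν is Q → limiting reagent.
n(T) = (2/3) × 23.73 = 15.82 mol
mass = 15.82 × 181.78 = 2876 g

2880 g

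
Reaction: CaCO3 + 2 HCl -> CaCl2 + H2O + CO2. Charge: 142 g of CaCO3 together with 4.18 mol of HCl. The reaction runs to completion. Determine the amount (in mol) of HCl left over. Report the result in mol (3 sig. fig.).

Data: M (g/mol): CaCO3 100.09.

n(CaCO3) = 142.0 / 100.09 = 1.419 mol
n(HCl) = 4.180 mol
n/ν → CaCO3: 1.419, HCl: 2.090; CaCO3 is limiting.
HCl consumed = (2/1) × 1.419 = 2.838 mol
HCl remaining = 4.180 − 2.838 = 1.342 mol

1.34 mol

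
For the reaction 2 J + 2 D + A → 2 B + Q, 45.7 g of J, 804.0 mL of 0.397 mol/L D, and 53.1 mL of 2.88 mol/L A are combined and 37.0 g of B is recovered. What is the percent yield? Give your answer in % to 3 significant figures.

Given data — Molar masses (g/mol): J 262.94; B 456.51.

n(J) = 45.70 / 262.94 = 0.1738 mol
n(D) = 0.397 × 804.0/1000 = 0.3192 mol
n(A) = 2.88 × 53.10/1000 = 0.1529 mol
n/ν → J: 0.08690, D: 0.1596, A: 0.1529; J is limiting.
theoretical n(B) = (2/2) × 0.1738 = 0.1738 mol → 79.34 g
% yield = 37.0 / 79.34 × 100 = 46.63 %

46.6 %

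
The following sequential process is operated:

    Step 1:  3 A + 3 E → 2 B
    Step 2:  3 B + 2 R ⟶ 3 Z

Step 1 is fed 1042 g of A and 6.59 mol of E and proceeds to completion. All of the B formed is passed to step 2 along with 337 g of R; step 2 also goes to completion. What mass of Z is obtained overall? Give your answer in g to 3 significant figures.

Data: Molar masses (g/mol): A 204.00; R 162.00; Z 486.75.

Step 1:
n(A) = 1042 / 204.00 = 5.108 mol
n(E) = 6.590 mol
n/ν → A: 1.703, E: 2.197; A is limiting.
n(B) produced = (2/3) × 5.108 = 3.405 mol
Step 2:
n(B) available = 3.405 mol
n(R) = 337.0 / 162.00 = 2.080 mol
n/ν → B: 1.135, R: 1.040; R is limiting.
n(Z) = (3/2) × 2.080 = 3.120 mol
mass = 3.120 × 486.75 = 1519 g

1520 g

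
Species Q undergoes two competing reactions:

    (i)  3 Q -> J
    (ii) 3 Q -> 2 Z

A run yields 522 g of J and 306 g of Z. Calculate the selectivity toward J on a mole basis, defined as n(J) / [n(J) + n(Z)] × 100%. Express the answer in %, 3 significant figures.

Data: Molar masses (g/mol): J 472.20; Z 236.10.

46.0 %

n(J) = 522 / 472.20 = 1.105 mol
n(Z) = 306 / 236.10 = 1.296 mol
selectivity = 1.105/(1.105+1.296) × 100 = 46.02 %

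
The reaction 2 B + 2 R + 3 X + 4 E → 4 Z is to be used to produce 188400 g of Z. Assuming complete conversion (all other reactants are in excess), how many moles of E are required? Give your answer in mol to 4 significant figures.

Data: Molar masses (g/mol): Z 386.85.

n(Z) = 188400 / 386.85 = 487.0 mol
n(E) = (4/4) × 487.0 = 487.0 mol

487.0 mol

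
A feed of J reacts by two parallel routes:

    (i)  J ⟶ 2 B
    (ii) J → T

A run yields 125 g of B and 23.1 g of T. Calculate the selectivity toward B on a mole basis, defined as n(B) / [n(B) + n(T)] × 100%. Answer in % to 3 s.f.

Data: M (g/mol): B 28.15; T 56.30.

n(B) = 125 / 28.15 = 4.440 mol
n(T) = 23.1 / 56.30 = 0.4103 mol
selectivity = 4.440/(4.440+0.4103) × 100 = 91.54 %

91.5 %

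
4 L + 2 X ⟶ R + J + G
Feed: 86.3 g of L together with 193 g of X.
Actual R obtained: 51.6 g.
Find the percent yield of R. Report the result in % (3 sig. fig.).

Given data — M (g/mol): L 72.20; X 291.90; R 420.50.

41.1 %

n(L) = 86.30 / 72.20 = 1.195 mol
n(X) = 193.0 / 291.90 = 0.6612 mol
n/ν → L: 0.2988, X: 0.3306; L is limiting.
theoretical n(R) = (1/4) × 1.195 = 0.2988 mol → 125.6 g
% yield = 51.6 / 125.6 × 100 = 41.08 %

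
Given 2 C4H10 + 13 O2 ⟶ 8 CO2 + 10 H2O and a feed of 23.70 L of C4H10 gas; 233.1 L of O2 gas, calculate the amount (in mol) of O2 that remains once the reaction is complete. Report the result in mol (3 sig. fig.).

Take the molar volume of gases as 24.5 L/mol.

n(C4H10) = 23.70 / 24.5 = 0.9673 mol
n(O2) = 233.1 / 24.5 = 9.514 mol
n/ν for C4H10 = 0.9673/2 = 0.4837
n/ν for O2 = 9.514/13 = 0.7318
Smallest n/ν is C4H10 → limiting reagent.
O2 consumed = (13/2) × 0.9673 = 6.287 mol
O2 remaining = 9.514 − 6.287 = 3.227 mol

3.23 mol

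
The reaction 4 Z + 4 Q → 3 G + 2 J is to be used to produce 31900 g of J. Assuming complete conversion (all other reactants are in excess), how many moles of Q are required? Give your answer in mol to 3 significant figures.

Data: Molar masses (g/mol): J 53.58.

1190 mol

n(J) = 31900 / 53.58 = 595.4 mol
n(Q) = (4/2) × 595.4 = 1191 mol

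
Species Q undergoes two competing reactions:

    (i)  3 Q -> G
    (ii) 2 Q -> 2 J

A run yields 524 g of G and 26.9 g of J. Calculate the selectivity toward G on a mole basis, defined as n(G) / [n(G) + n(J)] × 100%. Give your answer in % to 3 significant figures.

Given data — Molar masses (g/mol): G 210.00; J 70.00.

86.7 %

n(G) = 524 / 210.00 = 2.495 mol
n(J) = 26.9 / 70.00 = 0.3843 mol
selectivity = 2.495/(2.495+0.3843) × 100 = 86.65 %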